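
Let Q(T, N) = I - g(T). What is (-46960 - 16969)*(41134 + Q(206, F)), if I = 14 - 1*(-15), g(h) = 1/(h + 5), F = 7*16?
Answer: -555248425168/211 ≈ -2.6315e+9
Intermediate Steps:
F = 112
g(h) = 1/(5 + h)
I = 29 (I = 14 + 15 = 29)
Q(T, N) = 29 - 1/(5 + T)
(-46960 - 16969)*(41134 + Q(206, F)) = (-46960 - 16969)*(41134 + (144 + 29*206)/(5 + 206)) = -63929*(41134 + (144 + 5974)/211) = -63929*(41134 + (1/211)*6118) = -63929*(41134 + 6118/211) = -63929*8685392/211 = -555248425168/211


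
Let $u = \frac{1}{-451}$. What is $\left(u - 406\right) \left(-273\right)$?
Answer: $\frac{49988211}{451} \approx 1.1084 \cdot 10^{5}$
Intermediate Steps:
$u = - \frac{1}{451} \approx -0.0022173$
$\left(u - 406\right) \left(-273\right) = \left(- \frac{1}{451} - 406\right) \left(-273\right) = \left(- \frac{183107}{451}\right) \left(-273\right) = \frac{49988211}{451}$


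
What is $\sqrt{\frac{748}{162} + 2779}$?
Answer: $\frac{\sqrt{225473}}{9} \approx 52.76$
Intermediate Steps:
$\sqrt{\frac{748}{162} + 2779} = \sqrt{748 \cdot \frac{1}{162} + 2779} = \sqrt{\frac{374}{81} + 2779} = \sqrt{\frac{225473}{81}} = \frac{\sqrt{225473}}{9}$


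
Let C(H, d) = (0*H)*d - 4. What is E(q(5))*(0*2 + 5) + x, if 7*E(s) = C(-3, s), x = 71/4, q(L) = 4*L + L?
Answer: 417/28 ≈ 14.893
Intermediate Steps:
q(L) = 5*L
C(H, d) = -4 (C(H, d) = 0*d - 4 = 0 - 4 = -4)
x = 71/4 (x = 71*(¼) = 71/4 ≈ 17.750)
E(s) = -4/7 (E(s) = (⅐)*(-4) = -4/7)
E(q(5))*(0*2 + 5) + x = -4*(0*2 + 5)/7 + 71/4 = -4*(0 + 5)/7 + 71/4 = -4/7*5 + 71/4 = -20/7 + 71/4 = 417/28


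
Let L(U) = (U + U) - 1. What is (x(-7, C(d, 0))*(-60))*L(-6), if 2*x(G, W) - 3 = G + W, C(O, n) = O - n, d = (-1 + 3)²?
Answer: 0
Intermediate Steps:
L(U) = -1 + 2*U (L(U) = 2*U - 1 = -1 + 2*U)
d = 4 (d = 2² = 4)
x(G, W) = 3/2 + G/2 + W/2 (x(G, W) = 3/2 + (G + W)/2 = 3/2 + (G/2 + W/2) = 3/2 + G/2 + W/2)
(x(-7, C(d, 0))*(-60))*L(-6) = ((3/2 + (½)*(-7) + (4 - 1*0)/2)*(-60))*(-1 + 2*(-6)) = ((3/2 - 7/2 + (4 + 0)/2)*(-60))*(-1 - 12) = ((3/2 - 7/2 + (½)*4)*(-60))*(-13) = ((3/2 - 7/2 + 2)*(-60))*(-13) = (0*(-60))*(-13) = 0*(-13) = 0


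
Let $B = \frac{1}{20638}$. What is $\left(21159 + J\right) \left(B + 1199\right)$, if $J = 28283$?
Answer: $\frac{611720230323}{10319} \approx 5.9281 \cdot 10^{7}$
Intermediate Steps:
$B = \frac{1}{20638} \approx 4.8454 \cdot 10^{-5}$
$\left(21159 + J\right) \left(B + 1199\right) = \left(21159 + 28283\right) \left(\frac{1}{20638} + 1199\right) = 49442 \cdot \frac{24744963}{20638} = \frac{611720230323}{10319}$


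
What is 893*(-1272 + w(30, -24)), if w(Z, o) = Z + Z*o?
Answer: -1752066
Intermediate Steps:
893*(-1272 + w(30, -24)) = 893*(-1272 + 30*(1 - 24)) = 893*(-1272 + 30*(-23)) = 893*(-1272 - 690) = 893*(-1962) = -1752066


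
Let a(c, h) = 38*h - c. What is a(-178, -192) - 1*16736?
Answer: -23854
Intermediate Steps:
a(c, h) = -c + 38*h
a(-178, -192) - 1*16736 = (-1*(-178) + 38*(-192)) - 1*16736 = (178 - 7296) - 16736 = -7118 - 16736 = -23854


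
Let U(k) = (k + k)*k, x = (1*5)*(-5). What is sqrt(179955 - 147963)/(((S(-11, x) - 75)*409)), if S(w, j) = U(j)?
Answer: 2*sqrt(7998)/480575 ≈ 0.00037219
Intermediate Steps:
x = -25 (x = 5*(-5) = -25)
U(k) = 2*k**2 (U(k) = (2*k)*k = 2*k**2)
S(w, j) = 2*j**2
sqrt(179955 - 147963)/(((S(-11, x) - 75)*409)) = sqrt(179955 - 147963)/(((2*(-25)**2 - 75)*409)) = sqrt(31992)/(((2*625 - 75)*409)) = (2*sqrt(7998))/(((1250 - 75)*409)) = (2*sqrt(7998))/((1175*409)) = (2*sqrt(7998))/480575 = (2*sqrt(7998))*(1/480575) = 2*sqrt(7998)/480575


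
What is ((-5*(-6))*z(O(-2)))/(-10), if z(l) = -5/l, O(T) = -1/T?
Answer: 30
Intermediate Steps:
((-5*(-6))*z(O(-2)))/(-10) = ((-5*(-6))*(-5/((-1/(-2)))))/(-10) = (30*(-5/((-1*(-½)))))*(-⅒) = (30*(-5/½))*(-⅒) = (30*(-5*2))*(-⅒) = (30*(-10))*(-⅒) = -300*(-⅒) = 30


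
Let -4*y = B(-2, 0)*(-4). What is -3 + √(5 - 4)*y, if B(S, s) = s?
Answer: -3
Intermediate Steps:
y = 0 (y = -0*(-4) = -¼*0 = 0)
-3 + √(5 - 4)*y = -3 + √(5 - 4)*0 = -3 + √1*0 = -3 + 1*0 = -3 + 0 = -3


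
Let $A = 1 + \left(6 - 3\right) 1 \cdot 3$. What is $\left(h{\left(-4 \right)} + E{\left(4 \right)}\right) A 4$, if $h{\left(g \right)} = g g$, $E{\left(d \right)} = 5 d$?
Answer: $1440$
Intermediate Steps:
$A = 10$ ($A = 1 + 3 \cdot 1 \cdot 3 = 1 + 3 \cdot 3 = 1 + 9 = 10$)
$h{\left(g \right)} = g^{2}$
$\left(h{\left(-4 \right)} + E{\left(4 \right)}\right) A 4 = \left(\left(-4\right)^{2} + 5 \cdot 4\right) 10 \cdot 4 = \left(16 + 20\right) 40 = 36 \cdot 40 = 1440$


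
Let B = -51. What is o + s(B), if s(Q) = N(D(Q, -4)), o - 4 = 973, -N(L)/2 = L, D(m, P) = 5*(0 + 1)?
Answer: 967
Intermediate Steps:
D(m, P) = 5 (D(m, P) = 5*1 = 5)
N(L) = -2*L
o = 977 (o = 4 + 973 = 977)
s(Q) = -10 (s(Q) = -2*5 = -10)
o + s(B) = 977 - 10 = 967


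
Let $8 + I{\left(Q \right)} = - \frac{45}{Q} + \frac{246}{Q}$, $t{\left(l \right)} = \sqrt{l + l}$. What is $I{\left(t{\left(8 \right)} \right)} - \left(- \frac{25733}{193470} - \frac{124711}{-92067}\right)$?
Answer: $\frac{487204585429}{11874801660} \approx 41.028$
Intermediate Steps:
$t{\left(l \right)} = \sqrt{2} \sqrt{l}$ ($t{\left(l \right)} = \sqrt{2 l} = \sqrt{2} \sqrt{l}$)
$I{\left(Q \right)} = -8 + \frac{201}{Q}$ ($I{\left(Q \right)} = -8 + \left(- \frac{45}{Q} + \frac{246}{Q}\right) = -8 + \frac{201}{Q}$)
$I{\left(t{\left(8 \right)} \right)} - \left(- \frac{25733}{193470} - \frac{124711}{-92067}\right) = \left(-8 + \frac{201}{\sqrt{2} \sqrt{8}}\right) - \left(- \frac{25733}{193470} - \frac{124711}{-92067}\right) = \left(-8 + \frac{201}{\sqrt{2} \cdot 2 \sqrt{2}}\right) - \left(\left(-25733\right) \frac{1}{193470} - - \frac{124711}{92067}\right) = \left(-8 + \frac{201}{4}\right) - \left(- \frac{25733}{193470} + \frac{124711}{92067}\right) = \left(-8 + 201 \cdot \frac{1}{4}\right) - \frac{7252892353}{5937400830} = \left(-8 + \frac{201}{4}\right) - \frac{7252892353}{5937400830} = \frac{169}{4} - \frac{7252892353}{5937400830} = \frac{487204585429}{11874801660}$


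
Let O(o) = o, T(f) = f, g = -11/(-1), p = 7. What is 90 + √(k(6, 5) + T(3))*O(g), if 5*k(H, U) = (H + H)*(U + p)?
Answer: 90 + 11*√795/5 ≈ 152.03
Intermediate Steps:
k(H, U) = 2*H*(7 + U)/5 (k(H, U) = ((H + H)*(U + 7))/5 = ((2*H)*(7 + U))/5 = (2*H*(7 + U))/5 = 2*H*(7 + U)/5)
g = 11 (g = -11*(-1) = 11)
90 + √(k(6, 5) + T(3))*O(g) = 90 + √((⅖)*6*(7 + 5) + 3)*11 = 90 + √((⅖)*6*12 + 3)*11 = 90 + √(144/5 + 3)*11 = 90 + √(159/5)*11 = 90 + (√795/5)*11 = 90 + 11*√795/5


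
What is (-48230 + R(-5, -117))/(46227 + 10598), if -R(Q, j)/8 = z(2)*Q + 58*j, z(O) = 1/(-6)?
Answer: 18154/170475 ≈ 0.10649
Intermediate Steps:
z(O) = -⅙
R(Q, j) = -464*j + 4*Q/3 (R(Q, j) = -8*(-Q/6 + 58*j) = -8*(58*j - Q/6) = -464*j + 4*Q/3)
(-48230 + R(-5, -117))/(46227 + 10598) = (-48230 + (-464*(-117) + (4/3)*(-5)))/(46227 + 10598) = (-48230 + (54288 - 20/3))/56825 = (-48230 + 162844/3)*(1/56825) = (18154/3)*(1/56825) = 18154/170475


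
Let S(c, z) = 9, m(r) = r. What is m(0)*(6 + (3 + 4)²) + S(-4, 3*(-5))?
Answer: 9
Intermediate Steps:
m(0)*(6 + (3 + 4)²) + S(-4, 3*(-5)) = 0*(6 + (3 + 4)²) + 9 = 0*(6 + 7²) + 9 = 0*(6 + 49) + 9 = 0*55 + 9 = 0 + 9 = 9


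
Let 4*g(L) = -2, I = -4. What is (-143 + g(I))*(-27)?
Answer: 7749/2 ≈ 3874.5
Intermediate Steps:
g(L) = -1/2 (g(L) = (1/4)*(-2) = -1/2)
(-143 + g(I))*(-27) = (-143 - 1/2)*(-27) = -287/2*(-27) = 7749/2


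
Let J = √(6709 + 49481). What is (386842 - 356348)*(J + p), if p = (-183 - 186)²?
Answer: 4152093534 + 30494*√56190 ≈ 4.1593e+9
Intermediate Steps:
p = 136161 (p = (-369)² = 136161)
J = √56190 ≈ 237.04
(386842 - 356348)*(J + p) = (386842 - 356348)*(√56190 + 136161) = 30494*(136161 + √56190) = 4152093534 + 30494*√56190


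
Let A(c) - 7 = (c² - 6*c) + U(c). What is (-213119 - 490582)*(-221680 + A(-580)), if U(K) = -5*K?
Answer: -85223117007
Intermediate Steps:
A(c) = 7 + c² - 11*c (A(c) = 7 + ((c² - 6*c) - 5*c) = 7 + (c² - 11*c) = 7 + c² - 11*c)
(-213119 - 490582)*(-221680 + A(-580)) = (-213119 - 490582)*(-221680 + (7 + (-580)² - 11*(-580))) = -703701*(-221680 + (7 + 336400 + 6380)) = -703701*(-221680 + 342787) = -703701*121107 = -85223117007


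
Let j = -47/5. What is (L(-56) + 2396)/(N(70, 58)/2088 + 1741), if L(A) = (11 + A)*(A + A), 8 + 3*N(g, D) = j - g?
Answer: 232895520/54527683 ≈ 4.2711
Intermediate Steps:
j = -47/5 (j = -47*⅕ = -47/5 ≈ -9.4000)
N(g, D) = -29/5 - g/3 (N(g, D) = -8/3 + (-47/5 - g)/3 = -8/3 + (-47/15 - g/3) = -29/5 - g/3)
L(A) = 2*A*(11 + A) (L(A) = (11 + A)*(2*A) = 2*A*(11 + A))
(L(-56) + 2396)/(N(70, 58)/2088 + 1741) = (2*(-56)*(11 - 56) + 2396)/((-29/5 - ⅓*70)/2088 + 1741) = (2*(-56)*(-45) + 2396)/((-29/5 - 70/3)*(1/2088) + 1741) = (5040 + 2396)/(-437/15*1/2088 + 1741) = 7436/(-437/31320 + 1741) = 7436/(54527683/31320) = 7436*(31320/54527683) = 232895520/54527683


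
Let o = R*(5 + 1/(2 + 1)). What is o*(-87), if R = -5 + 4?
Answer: 464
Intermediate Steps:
R = -1
o = -16/3 (o = -(5 + 1/(2 + 1)) = -(5 + 1/3) = -1*16/3 = -16/3 ≈ -5.3333)
o*(-87) = -16/3*(-87) = 464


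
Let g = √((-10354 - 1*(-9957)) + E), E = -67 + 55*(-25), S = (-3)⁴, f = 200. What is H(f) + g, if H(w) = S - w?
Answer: -119 + I*√1839 ≈ -119.0 + 42.884*I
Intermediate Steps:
S = 81
E = -1442 (E = -67 - 1375 = -1442)
H(w) = 81 - w
g = I*√1839 (g = √((-10354 - 1*(-9957)) - 1442) = √((-10354 + 9957) - 1442) = √(-397 - 1442) = √(-1839) = I*√1839 ≈ 42.884*I)
H(f) + g = (81 - 1*200) + I*√1839 = (81 - 200) + I*√1839 = -119 + I*√1839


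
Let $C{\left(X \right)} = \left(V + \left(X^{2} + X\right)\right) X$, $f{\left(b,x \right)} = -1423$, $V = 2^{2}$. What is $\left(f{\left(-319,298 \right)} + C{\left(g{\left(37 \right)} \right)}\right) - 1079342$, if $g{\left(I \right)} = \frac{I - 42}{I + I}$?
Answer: $- \frac{437952024155}{405224} \approx -1.0808 \cdot 10^{6}$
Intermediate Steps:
$V = 4$
$g{\left(I \right)} = \frac{-42 + I}{2 I}$
$C{\left(X \right)} = X \left(4 + X + X^{2}\right)$ ($C{\left(X \right)} = \left(4 + \left(X^{2} + X\right)\right) X = \left(4 + \left(X + X^{2}\right)\right) X = \left(4 + X + X^{2}\right) X = X \left(4 + X + X^{2}\right)$)
$\left(f{\left(-319,298 \right)} + C{\left(g{\left(37 \right)} \right)}\right) - 1079342 = \left(-1423 + \frac{-42 + 37}{2 \cdot 37} \left(4 + \frac{-42 + 37}{2 \cdot 37} + \left(\frac{-42 + 37}{2 \cdot 37}\right)^{2}\right)\right) - 1079342 = \left(-1423 + \frac{1}{2} \cdot \frac{1}{37} \left(-5\right) \left(4 + \frac{1}{2} \cdot \frac{1}{37} \left(-5\right) + \left(\frac{1}{2} \cdot \frac{1}{37} \left(-5\right)\right)^{2}\right)\right) - 1079342 = \left(-1423 - \frac{5 \left(4 - \frac{5}{74} + \left(- \frac{5}{74}\right)^{2}\right)}{74}\right) - 1079342 = \left(-1423 - \frac{5 \left(4 - \frac{5}{74} + \frac{25}{5476}\right)}{74}\right) - 1079342 = \left(-1423 - \frac{107795}{405224}\right) - 1079342 = - \frac{576741547}{405224} - 1079342 = - \frac{437952024155}{405224}$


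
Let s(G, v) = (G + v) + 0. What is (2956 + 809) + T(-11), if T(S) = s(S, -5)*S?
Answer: 3941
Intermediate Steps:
s(G, v) = G + v
T(S) = S*(-5 + S) (T(S) = (S - 5)*S = (-5 + S)*S = S*(-5 + S))
(2956 + 809) + T(-11) = (2956 + 809) - 11*(-5 - 11) = 3765 - 11*(-16) = 3765 + 176 = 3941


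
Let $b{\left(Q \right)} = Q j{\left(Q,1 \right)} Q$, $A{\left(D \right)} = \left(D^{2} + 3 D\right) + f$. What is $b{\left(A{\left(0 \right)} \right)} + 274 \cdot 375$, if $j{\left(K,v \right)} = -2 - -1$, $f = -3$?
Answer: $102741$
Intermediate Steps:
$j{\left(K,v \right)} = -1$ ($j{\left(K,v \right)} = -2 + 1 = -1$)
$A{\left(D \right)} = -3 + D^{2} + 3 D$ ($A{\left(D \right)} = \left(D^{2} + 3 D\right) - 3 = -3 + D^{2} + 3 D$)
$b{\left(Q \right)} = - Q^{2}$ ($b{\left(Q \right)} = Q \left(-1\right) Q = - Q Q = - Q^{2}$)
$b{\left(A{\left(0 \right)} \right)} + 274 \cdot 375 = - \left(-3 + 0^{2} + 3 \cdot 0\right)^{2} + 274 \cdot 375 = - \left(-3 + 0 + 0\right)^{2} + 102750 = - \left(-3\right)^{2} + 102750 = \left(-1\right) 9 + 102750 = -9 + 102750 = 102741$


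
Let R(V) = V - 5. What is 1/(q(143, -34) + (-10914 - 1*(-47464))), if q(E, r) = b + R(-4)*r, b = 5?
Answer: 1/36861 ≈ 2.7129e-5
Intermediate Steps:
R(V) = -5 + V
q(E, r) = 5 - 9*r (q(E, r) = 5 + (-5 - 4)*r = 5 - 9*r)
1/(q(143, -34) + (-10914 - 1*(-47464))) = 1/((5 - 9*(-34)) + (-10914 - 1*(-47464))) = 1/((5 + 306) + (-10914 + 47464)) = 1/(311 + 36550) = 1/36861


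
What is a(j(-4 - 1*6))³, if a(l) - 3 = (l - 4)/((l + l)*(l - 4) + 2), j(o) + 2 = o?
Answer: 186169411/7189057 ≈ 25.896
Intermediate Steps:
j(o) = -2 + o
a(l) = 3 + (-4 + l)/(2 + 2*l*(-4 + l)) (a(l) = 3 + (l - 4)/((l + l)*(l - 4) + 2) = 3 + (-4 + l)/((2*l)*(-4 + l) + 2) = 3 + (-4 + l)/(2*l*(-4 + l) + 2) = 3 + (-4 + l)/(2 + 2*l*(-4 + l)))
a(j(-4 - 1*6))³ = ((2 - 23*(-2 + (-4 - 1*6)) + 6*(-2 + (-4 - 1*6))²)/(2*(1 + (-2 + (-4 - 1*6))² - 4*(-2 + (-4 - 1*6)))))³ = ((2 - 23*(-2 + (-4 - 6)) + 6*(-2 + (-4 - 6))²)/(2*(1 + (-2 + (-4 - 6))² - 4*(-2 + (-4 - 6)))))³ = ((2 - 23*(-2 - 10) + 6*(-2 - 10)²)/(2*(1 + (-2 - 10)² - 4*(-2 - 10))))³ = ((2 - 23*(-12) + 6*(-12)²)/(2*(1 + (-12)² - 4*(-12))))³ = ((2 + 276 + 6*144)/(2*(1 + 144 + 48)))³ = ((½)*(2 + 276 + 864)/193)³ = ((½)*(1/193)*1142)³ = (571/193)³ = 186169411/7189057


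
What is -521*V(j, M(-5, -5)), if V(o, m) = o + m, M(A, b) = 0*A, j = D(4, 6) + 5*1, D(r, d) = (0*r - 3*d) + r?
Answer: 4689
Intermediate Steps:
D(r, d) = r - 3*d (D(r, d) = (0 - 3*d) + r = -3*d + r = r - 3*d)
j = -9 (j = (4 - 3*6) + 5*1 = (4 - 18) + 5 = -14 + 5 = -9)
M(A, b) = 0
V(o, m) = m + o
-521*V(j, M(-5, -5)) = -521*(0 - 9) = -521*(-9) = 4689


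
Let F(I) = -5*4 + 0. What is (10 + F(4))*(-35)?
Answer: 350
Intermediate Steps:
F(I) = -20 (F(I) = -20 + 0 = -20)
(10 + F(4))*(-35) = (10 - 20)*(-35) = -10*(-35) = 350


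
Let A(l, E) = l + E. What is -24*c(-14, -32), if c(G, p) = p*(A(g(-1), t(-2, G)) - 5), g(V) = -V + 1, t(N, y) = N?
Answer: -3840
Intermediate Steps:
g(V) = 1 - V
A(l, E) = E + l
c(G, p) = -5*p (c(G, p) = p*((-2 + (1 - 1*(-1))) - 5) = p*((-2 + (1 + 1)) - 5) = p*((-2 + 2) - 5) = p*(0 - 5) = p*(-5) = -5*p)
-24*c(-14, -32) = -(-120)*(-32) = -24*160 = -3840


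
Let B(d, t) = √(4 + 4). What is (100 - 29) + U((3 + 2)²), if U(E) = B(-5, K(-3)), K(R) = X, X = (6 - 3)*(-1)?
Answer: 71 + 2*√2 ≈ 73.828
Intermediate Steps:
X = -3 (X = 3*(-1) = -3)
K(R) = -3
B(d, t) = 2*√2 (B(d, t) = √8 = 2*√2)
U(E) = 2*√2
(100 - 29) + U((3 + 2)²) = (100 - 29) + 2*√2 = 71 + 2*√2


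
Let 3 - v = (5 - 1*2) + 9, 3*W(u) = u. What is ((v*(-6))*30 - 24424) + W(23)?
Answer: -68389/3 ≈ -22796.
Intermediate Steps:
W(u) = u/3
v = -9 (v = 3 - ((5 - 1*2) + 9) = 3 - ((5 - 2) + 9) = 3 - (3 + 9) = 3 - 1*12 = 3 - 12 = -9)
((v*(-6))*30 - 24424) + W(23) = (-9*(-6)*30 - 24424) + (1/3)*23 = (54*30 - 24424) + 23/3 = (1620 - 24424) + 23/3 = -22804 + 23/3 = -68389/3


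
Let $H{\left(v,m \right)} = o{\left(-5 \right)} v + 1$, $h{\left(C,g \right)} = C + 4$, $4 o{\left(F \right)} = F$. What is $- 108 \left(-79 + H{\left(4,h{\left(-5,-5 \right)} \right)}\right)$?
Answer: $8964$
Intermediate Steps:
$o{\left(F \right)} = \frac{F}{4}$
$h{\left(C,g \right)} = 4 + C$
$H{\left(v,m \right)} = 1 - \frac{5 v}{4}$ ($H{\left(v,m \right)} = \frac{1}{4} \left(-5\right) v + 1 = - \frac{5 v}{4} + 1 = 1 - \frac{5 v}{4}$)
$- 108 \left(-79 + H{\left(4,h{\left(-5,-5 \right)} \right)}\right) = - 108 \left(-79 + \left(1 - 5\right)\right) = - 108 \left(-79 - 4\right) = \left(-108\right) \left(-83\right) = 8964$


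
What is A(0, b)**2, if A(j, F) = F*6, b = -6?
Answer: 1296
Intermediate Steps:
A(j, F) = 6*F
A(0, b)**2 = (6*(-6))**2 = (-36)**2 = 1296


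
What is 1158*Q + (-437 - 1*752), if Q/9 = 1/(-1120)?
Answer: -671051/560 ≈ -1198.3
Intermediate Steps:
Q = -9/1120 (Q = 9/(-1120) = 9*(-1/1120) = -9/1120 ≈ -0.0080357)
1158*Q + (-437 - 1*752) = 1158*(-9/1120) + (-437 - 1*752) = -5211/560 + (-437 - 752) = -5211/560 - 1189 = -671051/560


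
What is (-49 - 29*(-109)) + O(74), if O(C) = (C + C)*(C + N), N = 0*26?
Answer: 14064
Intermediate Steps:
N = 0
O(C) = 2*C**2 (O(C) = (C + C)*(C + 0) = (2*C)*C = 2*C**2)
(-49 - 29*(-109)) + O(74) = (-49 - 29*(-109)) + 2*74**2 = (-49 + 3161) + 2*5476 = 3112 + 10952 = 14064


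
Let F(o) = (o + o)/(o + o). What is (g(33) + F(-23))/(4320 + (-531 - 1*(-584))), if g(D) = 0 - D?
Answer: -32/4373 ≈ -0.0073176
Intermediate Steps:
g(D) = -D
F(o) = 1 (F(o) = (2*o)/((2*o)) = (2*o)*(1/(2*o)) = 1)
(g(33) + F(-23))/(4320 + (-531 - 1*(-584))) = (-1*33 + 1)/(4320 + (-531 - 1*(-584))) = (-33 + 1)/(4320 + (-531 + 584)) = -32/(4320 + 53) = -32/4373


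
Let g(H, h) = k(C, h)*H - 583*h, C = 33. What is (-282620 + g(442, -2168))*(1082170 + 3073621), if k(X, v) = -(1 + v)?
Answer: 8058652248158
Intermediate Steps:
k(X, v) = -1 - v
g(H, h) = -583*h + H*(-1 - h) (g(H, h) = (-1 - h)*H - 583*h = H*(-1 - h) - 583*h = -583*h + H*(-1 - h))
(-282620 + g(442, -2168))*(1082170 + 3073621) = (-282620 + (-583*(-2168) - 1*442*(1 - 2168)))*(1082170 + 3073621) = (-282620 + (1263944 - 1*442*(-2167)))*4155791 = (-282620 + (1263944 + 957814))*4155791 = (-282620 + 2221758)*4155791 = 1939138*4155791 = 8058652248158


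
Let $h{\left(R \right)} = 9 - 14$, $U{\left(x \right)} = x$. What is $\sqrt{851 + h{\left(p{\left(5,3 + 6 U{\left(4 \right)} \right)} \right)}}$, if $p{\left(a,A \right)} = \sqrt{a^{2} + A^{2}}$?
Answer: $3 \sqrt{94} \approx 29.086$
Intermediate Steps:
$p{\left(a,A \right)} = \sqrt{A^{2} + a^{2}}$
$h{\left(R \right)} = -5$
$\sqrt{851 + h{\left(p{\left(5,3 + 6 U{\left(4 \right)} \right)} \right)}} = \sqrt{851 - 5} = \sqrt{846} = 3 \sqrt{94}$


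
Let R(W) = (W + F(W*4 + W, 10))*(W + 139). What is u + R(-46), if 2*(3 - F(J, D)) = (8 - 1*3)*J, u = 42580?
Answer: 92056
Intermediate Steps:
F(J, D) = 3 - 5*J/2 (F(J, D) = 3 - (8 - 1*3)*J/2 = 3 - (8 - 3)*J/2 = 3 - 5*J/2)
R(W) = (3 - 23*W/2)*(139 + W) (R(W) = (W + (3 - 5*(W*4 + W)/2))*(W + 139) = (W + (3 - 5*(4*W + W)/2))*(139 + W) = (W + (3 - 25*W/2))*(139 + W) = (3 - 23*W/2)*(139 + W))
u + R(-46) = 42580 + (417 - 3191/2*(-46) - 23/2*(-46)**2) = 42580 + (417 + 73393 - 23/2*2116) = 42580 + (417 + 73393 - 24334) = 42580 + 49476 = 92056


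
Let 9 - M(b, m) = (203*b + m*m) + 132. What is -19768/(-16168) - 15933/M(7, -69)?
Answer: 47780248/12742405 ≈ 3.7497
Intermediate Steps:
M(b, m) = -123 - m² - 203*b (M(b, m) = 9 - ((203*b + m*m) + 132) = 9 - ((203*b + m²) + 132) = 9 - ((m² + 203*b) + 132) = 9 - (132 + m² + 203*b) = 9 + (-132 - m² - 203*b) = -123 - m² - 203*b)
-19768/(-16168) - 15933/M(7, -69) = -19768/(-16168) - 15933/(-123 - 1*(-69)² - 203*7) = -19768*(-1/16168) - 15933/(-123 - 1*4761 - 1421) = 2471/2021 - 15933/(-123 - 4761 - 1421) = 2471/2021 - 15933/(-6305) = 2471/2021 - 15933*(-1/6305) = 2471/2021 + 15933/6305 = 47780248/12742405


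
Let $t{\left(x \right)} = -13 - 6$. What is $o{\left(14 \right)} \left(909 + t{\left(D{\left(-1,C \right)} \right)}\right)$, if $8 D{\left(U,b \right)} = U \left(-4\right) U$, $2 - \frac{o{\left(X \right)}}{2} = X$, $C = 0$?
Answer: $-21360$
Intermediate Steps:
$o{\left(X \right)} = 4 - 2 X$
$D{\left(U,b \right)} = - \frac{U^{2}}{2}$ ($D{\left(U,b \right)} = \frac{U \left(-4\right) U}{8} = \frac{- 4 U U}{8} = \frac{\left(-4\right) U^{2}}{8} = - \frac{U^{2}}{2}$)
$t{\left(x \right)} = -19$
$o{\left(14 \right)} \left(909 + t{\left(D{\left(-1,C \right)} \right)}\right) = \left(4 - 28\right) \left(909 - 19\right) = \left(4 - 28\right) 890 = \left(-24\right) 890 = -21360$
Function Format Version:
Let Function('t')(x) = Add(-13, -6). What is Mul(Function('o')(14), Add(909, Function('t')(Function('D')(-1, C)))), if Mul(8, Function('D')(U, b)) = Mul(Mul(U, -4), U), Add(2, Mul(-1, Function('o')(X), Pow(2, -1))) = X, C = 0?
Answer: -21360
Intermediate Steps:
Function('o')(X) = Add(4, Mul(-2, X))
Function('D')(U, b) = Mul(Rational(-1, 2), Pow(U, 2)) (Function('D')(U, b) = Mul(Rational(1, 8), Mul(Mul(U, -4), U)) = Mul(Rational(1, 8), Mul(Mul(-4, U), U)) = Mul(Rational(1, 8), Mul(-4, Pow(U, 2))) = Mul(Rational(-1, 2), Pow(U, 2)))
Function('t')(x) = -19
Mul(Function('o')(14), Add(909, Function('t')(Function('D')(-1, C)))) = Mul(Add(4, Mul(-2, 14)), Add(909, -19)) = Mul(Add(4, -28), 890) = Mul(-24, 890) = -21360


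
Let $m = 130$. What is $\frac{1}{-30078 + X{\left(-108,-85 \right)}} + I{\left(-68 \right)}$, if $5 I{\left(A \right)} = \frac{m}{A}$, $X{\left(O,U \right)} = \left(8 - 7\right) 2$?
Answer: $- \frac{195511}{511292} \approx -0.38239$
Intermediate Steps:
$X{\left(O,U \right)} = 2$ ($X{\left(O,U \right)} = 1 \cdot 2 = 2$)
$I{\left(A \right)} = \frac{26}{A}$ ($I{\left(A \right)} = \frac{130 \frac{1}{A}}{5} = \frac{26}{A}$)
$\frac{1}{-30078 + X{\left(-108,-85 \right)}} + I{\left(-68 \right)} = \frac{1}{-30078 + 2} + \frac{26}{-68} = \frac{1}{-30076} + 26 \left(- \frac{1}{68}\right) = - \frac{1}{30076} - \frac{13}{34} = - \frac{195511}{511292}$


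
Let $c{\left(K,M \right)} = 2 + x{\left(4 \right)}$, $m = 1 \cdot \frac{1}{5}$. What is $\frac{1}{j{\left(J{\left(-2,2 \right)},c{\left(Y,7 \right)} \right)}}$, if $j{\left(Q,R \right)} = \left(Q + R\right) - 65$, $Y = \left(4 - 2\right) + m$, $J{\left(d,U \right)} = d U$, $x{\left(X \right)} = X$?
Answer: $- \frac{1}{63} \approx -0.015873$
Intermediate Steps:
$m = \frac{1}{5}$ ($m = 1 \cdot \frac{1}{5} = \frac{1}{5} \approx 0.2$)
$J{\left(d,U \right)} = U d$
$Y = \frac{11}{5}$ ($Y = \left(4 - 2\right) + \frac{1}{5} = 2 + \frac{1}{5} = \frac{11}{5} \approx 2.2$)
$c{\left(K,M \right)} = 6$ ($c{\left(K,M \right)} = 2 + 4 = 6$)
$j{\left(Q,R \right)} = -65 + Q + R$
$\frac{1}{j{\left(J{\left(-2,2 \right)},c{\left(Y,7 \right)} \right)}} = \frac{1}{-65 + 2 \left(-2\right) + 6} = \frac{1}{-65 - 4 + 6} = \frac{1}{-63} = - \frac{1}{63}$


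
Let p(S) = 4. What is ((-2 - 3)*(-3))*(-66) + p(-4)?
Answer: -986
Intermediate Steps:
((-2 - 3)*(-3))*(-66) + p(-4) = ((-2 - 3)*(-3))*(-66) + 4 = -5*(-3)*(-66) + 4 = 15*(-66) + 4 = -990 + 4 = -986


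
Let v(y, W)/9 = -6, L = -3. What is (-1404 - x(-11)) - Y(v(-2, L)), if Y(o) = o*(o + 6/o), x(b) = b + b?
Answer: -4304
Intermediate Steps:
x(b) = 2*b
v(y, W) = -54 (v(y, W) = 9*(-6) = -54)
(-1404 - x(-11)) - Y(v(-2, L)) = (-1404 - 2*(-11)) - (6 + (-54)²) = (-1404 - 1*(-22)) - (6 + 2916) = (-1404 + 22) - 1*2922 = -1382 - 2922 = -4304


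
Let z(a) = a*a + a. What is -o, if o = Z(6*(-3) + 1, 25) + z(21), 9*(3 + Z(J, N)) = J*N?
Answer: -3706/9 ≈ -411.78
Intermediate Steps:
Z(J, N) = -3 + J*N/9 (Z(J, N) = -3 + (J*N)/9 = -3 + J*N/9)
z(a) = a + a² (z(a) = a² + a = a + a²)
o = 3706/9 (o = (-3 + (⅑)*(6*(-3) + 1)*25) + 21*(1 + 21) = (-3 + (⅑)*(-18 + 1)*25) + 21*22 = (-3 + (⅑)*(-17)*25) + 462 = (-3 - 425/9) + 462 = -452/9 + 462 = 3706/9 ≈ 411.78)
-o = -1*3706/9 = -3706/9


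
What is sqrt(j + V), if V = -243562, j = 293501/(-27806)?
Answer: I*sqrt(188323878220238)/27806 ≈ 493.53*I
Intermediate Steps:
j = -293501/27806 (j = 293501*(-1/27806) = -293501/27806 ≈ -10.555)
sqrt(j + V) = sqrt(-293501/27806 - 243562) = sqrt(-6772778473/27806) = I*sqrt(188323878220238)/27806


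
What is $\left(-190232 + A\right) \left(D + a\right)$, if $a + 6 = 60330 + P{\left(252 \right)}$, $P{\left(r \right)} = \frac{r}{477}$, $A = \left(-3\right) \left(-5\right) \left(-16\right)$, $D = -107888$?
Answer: $\frac{480154007808}{53} \approx 9.0595 \cdot 10^{9}$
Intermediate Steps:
$A = -240$ ($A = 15 \left(-16\right) = -240$)
$P{\left(r \right)} = \frac{r}{477}$ ($P{\left(r \right)} = r \frac{1}{477} = \frac{r}{477}$)
$a = \frac{3197200}{53}$ ($a = -6 + \left(60330 + \frac{1}{477} \cdot 252\right) = -6 + \left(60330 + \frac{28}{53}\right) = -6 + \frac{3197518}{53} = \frac{3197200}{53} \approx 60325.0$)
$\left(-190232 + A\right) \left(D + a\right) = \left(-190232 - 240\right) \left(-107888 + \frac{3197200}{53}\right) = \left(-190472\right) \left(- \frac{2520864}{53}\right) = \frac{480154007808}{53}$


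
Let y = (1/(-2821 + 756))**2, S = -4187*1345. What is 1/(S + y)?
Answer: -4264225/24014047050874 ≈ -1.7757e-7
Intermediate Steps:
S = -5631515
y = 1/4264225 (y = (1/(-2065))**2 = (-1/2065)**2 = 1/4264225 ≈ 2.3451e-7)
1/(S + y) = 1/(-5631515 + 1/4264225) = 1/(-24014047050874/4264225) = -4264225/24014047050874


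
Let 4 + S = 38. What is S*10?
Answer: 340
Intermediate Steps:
S = 34 (S = -4 + 38 = 34)
S*10 = 34*10 = 340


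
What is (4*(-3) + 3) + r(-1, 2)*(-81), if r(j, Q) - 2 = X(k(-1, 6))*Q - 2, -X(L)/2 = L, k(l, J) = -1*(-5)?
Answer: 1611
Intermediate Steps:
k(l, J) = 5
X(L) = -2*L
r(j, Q) = -10*Q (r(j, Q) = 2 + ((-2*5)*Q - 2) = 2 + (-10*Q - 2) = 2 + (-2 - 10*Q) = -10*Q)
(4*(-3) + 3) + r(-1, 2)*(-81) = (4*(-3) + 3) - 10*2*(-81) = (-12 + 3) - 20*(-81) = -9 + 1620 = 1611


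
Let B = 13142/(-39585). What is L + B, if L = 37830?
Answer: 1497487408/39585 ≈ 37830.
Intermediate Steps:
B = -13142/39585 (B = 13142*(-1/39585) = -13142/39585 ≈ -0.33199)
L + B = 37830 - 13142/39585 = 1497487408/39585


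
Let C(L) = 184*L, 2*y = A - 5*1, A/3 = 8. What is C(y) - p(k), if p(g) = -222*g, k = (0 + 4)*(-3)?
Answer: -916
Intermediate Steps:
A = 24 (A = 3*8 = 24)
k = -12 (k = 4*(-3) = -12)
y = 19/2 (y = (24 - 5*1)/2 = (24 - 5)/2 = (½)*19 = 19/2 ≈ 9.5000)
C(y) - p(k) = 184*(19/2) - (-222)*(-12) = 1748 - 1*2664 = 1748 - 2664 = -916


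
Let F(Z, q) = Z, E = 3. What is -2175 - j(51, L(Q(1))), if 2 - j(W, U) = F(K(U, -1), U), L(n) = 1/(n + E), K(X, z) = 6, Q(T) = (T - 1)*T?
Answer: -2171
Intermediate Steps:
Q(T) = T*(-1 + T) (Q(T) = (-1 + T)*T = T*(-1 + T))
L(n) = 1/(3 + n) (L(n) = 1/(n + 3) = 1/(3 + n))
j(W, U) = -4 (j(W, U) = 2 - 1*6 = 2 - 6 = -4)
-2175 - j(51, L(Q(1))) = -2175 - 1*(-4) = -2175 + 4 = -2171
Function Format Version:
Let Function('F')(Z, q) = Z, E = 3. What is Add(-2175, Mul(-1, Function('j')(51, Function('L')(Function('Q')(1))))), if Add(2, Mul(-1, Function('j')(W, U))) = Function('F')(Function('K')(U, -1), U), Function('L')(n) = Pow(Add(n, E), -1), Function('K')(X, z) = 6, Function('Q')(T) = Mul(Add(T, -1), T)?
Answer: -2171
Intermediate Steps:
Function('Q')(T) = Mul(T, Add(-1, T)) (Function('Q')(T) = Mul(Add(-1, T), T) = Mul(T, Add(-1, T)))
Function('L')(n) = Pow(Add(3, n), -1) (Function('L')(n) = Pow(Add(n, 3), -1) = Pow(Add(3, n), -1))
Function('j')(W, U) = -4 (Function('j')(W, U) = Add(2, Mul(-1, 6)) = Add(2, -6) = -4)
Add(-2175, Mul(-1, Function('j')(51, Function('L')(Function('Q')(1))))) = Add(-2175, Mul(-1, -4)) = Add(-2175, 4) = -2171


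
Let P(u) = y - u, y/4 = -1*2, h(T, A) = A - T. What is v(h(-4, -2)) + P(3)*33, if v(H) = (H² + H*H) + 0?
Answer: -355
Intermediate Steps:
y = -8 (y = 4*(-1*2) = 4*(-2) = -8)
v(H) = 2*H² (v(H) = (H² + H²) + 0 = 2*H² + 0 = 2*H²)
P(u) = -8 - u
v(h(-4, -2)) + P(3)*33 = 2*(-2 - 1*(-4))² + (-8 - 1*3)*33 = 2*(-2 + 4)² + (-8 - 3)*33 = 2*2² - 11*33 = 2*4 - 363 = 8 - 363 = -355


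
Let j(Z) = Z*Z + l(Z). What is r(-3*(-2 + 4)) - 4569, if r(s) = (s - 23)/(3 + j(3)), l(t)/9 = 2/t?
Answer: -82271/18 ≈ -4570.6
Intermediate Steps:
l(t) = 18/t (l(t) = 9*(2/t) = 18/t)
j(Z) = Z**2 + 18/Z (j(Z) = Z*Z + 18/Z = Z**2 + 18/Z)
r(s) = -23/18 + s/18 (r(s) = (s - 23)/(3 + (18 + 3**3)/3) = (-23 + s)/(3 + (18 + 27)/3) = (-23 + s)/(3 + (1/3)*45) = (-23 + s)/(3 + 15) = (-23 + s)/18 = (-23 + s)*(1/18) = -23/18 + s/18)
r(-3*(-2 + 4)) - 4569 = (-23/18 + (-3*(-2 + 4))/18) - 4569 = (-23/18 + (-3*2)/18) - 4569 = (-23/18 + (1/18)*(-6)) - 4569 = (-23/18 - 1/3) - 4569 = -29/18 - 4569 = -82271/18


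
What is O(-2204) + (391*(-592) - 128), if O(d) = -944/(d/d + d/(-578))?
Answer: -322428416/1391 ≈ -2.3180e+5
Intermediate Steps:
O(d) = -944/(1 - d/578) (O(d) = -944/(1 + d*(-1/578)) = -944/(1 - d/578))
O(-2204) + (391*(-592) - 128) = 545632/(-578 - 2204) + (391*(-592) - 128) = 545632/(-2782) + (-231472 - 128) = 545632*(-1/2782) - 231600 = -272816/1391 - 231600 = -322428416/1391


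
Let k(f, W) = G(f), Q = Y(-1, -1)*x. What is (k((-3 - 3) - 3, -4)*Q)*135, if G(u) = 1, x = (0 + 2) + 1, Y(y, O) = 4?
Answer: 1620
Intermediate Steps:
x = 3 (x = 2 + 1 = 3)
Q = 12 (Q = 4*3 = 12)
k(f, W) = 1
(k((-3 - 3) - 3, -4)*Q)*135 = (1*12)*135 = 12*135 = 1620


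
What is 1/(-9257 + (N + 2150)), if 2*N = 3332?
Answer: -1/5441 ≈ -0.00018379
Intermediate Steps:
N = 1666 (N = (1/2)*3332 = 1666)
1/(-9257 + (N + 2150)) = 1/(-9257 + (1666 + 2150)) = 1/(-9257 + 3816) = 1/(-5441) = -1/5441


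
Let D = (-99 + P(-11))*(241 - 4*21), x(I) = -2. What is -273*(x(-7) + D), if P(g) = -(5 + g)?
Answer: 3986619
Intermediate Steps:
P(g) = -5 - g
D = -14601 (D = (-99 + (-5 - 1*(-11)))*(241 - 4*21) = (-99 + (-5 + 11))*(241 - 84) = (-99 + 6)*157 = -93*157 = -14601)
-273*(x(-7) + D) = -273*(-2 - 14601) = -273*(-14603) = 3986619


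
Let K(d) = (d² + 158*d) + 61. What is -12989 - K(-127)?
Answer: -9113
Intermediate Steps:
K(d) = 61 + d² + 158*d
-12989 - K(-127) = -12989 - (61 + (-127)² + 158*(-127)) = -12989 - (61 + 16129 - 20066) = -12989 - 1*(-3876) = -12989 + 3876 = -9113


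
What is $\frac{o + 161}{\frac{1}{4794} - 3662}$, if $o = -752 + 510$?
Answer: $\frac{388314}{17555627} \approx 0.022119$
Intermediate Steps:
$o = -242$
$\frac{o + 161}{\frac{1}{4794} - 3662} = \frac{-242 + 161}{\frac{1}{4794} - 3662} = - \frac{81}{\frac{1}{4794} - 3662} = - \frac{81}{- \frac{17555627}{4794}} = \left(-81\right) \left(- \frac{4794}{17555627}\right) = \frac{388314}{17555627}$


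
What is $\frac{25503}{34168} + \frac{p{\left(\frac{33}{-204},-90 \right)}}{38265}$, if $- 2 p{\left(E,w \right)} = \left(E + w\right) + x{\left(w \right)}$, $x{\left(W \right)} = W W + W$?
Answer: $\frac{3572421559}{5556613710} \approx 0.64291$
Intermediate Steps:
$x{\left(W \right)} = W + W^{2}$ ($x{\left(W \right)} = W^{2} + W = W + W^{2}$)
$p{\left(E,w \right)} = - \frac{E}{2} - \frac{w}{2} - \frac{w \left(1 + w\right)}{2}$ ($p{\left(E,w \right)} = - \frac{\left(E + w\right) + w \left(1 + w\right)}{2} = - \frac{E + w + w \left(1 + w\right)}{2} = - \frac{E}{2} - \frac{w}{2} - \frac{w \left(1 + w\right)}{2}$)
$\frac{25503}{34168} + \frac{p{\left(\frac{33}{-204},-90 \right)}}{38265} = \frac{25503}{34168} + \frac{- \frac{33 \frac{1}{-204}}{2} - -45 - - 45 \left(1 - 90\right)}{38265} = 25503 \cdot \frac{1}{34168} + \left(- \frac{33 \left(- \frac{1}{204}\right)}{2} + 45 - \left(-45\right) \left(-89\right)\right) \frac{1}{38265} = \frac{25503}{34168} + \left(\left(- \frac{1}{2}\right) \left(- \frac{11}{68}\right) + 45 - 4005\right) \frac{1}{38265} = \frac{25503}{34168} + \left(\frac{11}{136} + 45 - 4005\right) \frac{1}{38265} = \frac{25503}{34168} - \frac{538549}{5204040} = \frac{3572421559}{5556613710}$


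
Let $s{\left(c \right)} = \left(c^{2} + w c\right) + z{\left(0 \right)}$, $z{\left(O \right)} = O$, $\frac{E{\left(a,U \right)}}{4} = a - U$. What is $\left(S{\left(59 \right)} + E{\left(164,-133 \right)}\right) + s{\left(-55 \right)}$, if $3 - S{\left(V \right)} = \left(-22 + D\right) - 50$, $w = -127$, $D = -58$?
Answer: $11331$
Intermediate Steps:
$E{\left(a,U \right)} = - 4 U + 4 a$ ($E{\left(a,U \right)} = 4 \left(a - U\right) = - 4 U + 4 a$)
$S{\left(V \right)} = 133$ ($S{\left(V \right)} = 3 - \left(\left(-22 - 58\right) - 50\right) = 3 - \left(-80 - 50\right) = 3 - -130 = 3 + 130 = 133$)
$s{\left(c \right)} = c^{2} - 127 c$ ($s{\left(c \right)} = \left(c^{2} - 127 c\right) + 0 = c^{2} - 127 c$)
$\left(S{\left(59 \right)} + E{\left(164,-133 \right)}\right) + s{\left(-55 \right)} = \left(133 + \left(\left(-4\right) \left(-133\right) + 4 \cdot 164\right)\right) - 55 \left(-127 - 55\right) = \left(133 + \left(532 + 656\right)\right) - -10010 = \left(133 + 1188\right) + 10010 = 1321 + 10010 = 11331$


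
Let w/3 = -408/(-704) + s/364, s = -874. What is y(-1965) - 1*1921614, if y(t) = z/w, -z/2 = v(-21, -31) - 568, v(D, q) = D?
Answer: -84101183678/43761 ≈ -1.9218e+6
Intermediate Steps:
w = -43761/8008 (w = 3*(-408/(-704) - 874/364) = 3*(-408*(-1/704) - 874*1/364) = 3*(51/88 - 437/182) = 3*(-14587/8008) = -43761/8008 ≈ -5.4647)
z = 1178 (z = -2*(-21 - 568) = -2*(-589) = 1178)
y(t) = -9433424/43761 (y(t) = 1178/(-43761/8008) = 1178*(-8008/43761) = -9433424/43761)
y(-1965) - 1*1921614 = -9433424/43761 - 1*1921614 = -9433424/43761 - 1921614 = -84101183678/43761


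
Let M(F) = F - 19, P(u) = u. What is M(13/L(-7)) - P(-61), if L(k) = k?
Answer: 281/7 ≈ 40.143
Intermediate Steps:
M(F) = -19 + F
M(13/L(-7)) - P(-61) = (-19 + 13/(-7)) - 1*(-61) = (-19 + 13*(-1/7)) + 61 = (-19 - 13/7) + 61 = -146/7 + 61 = 281/7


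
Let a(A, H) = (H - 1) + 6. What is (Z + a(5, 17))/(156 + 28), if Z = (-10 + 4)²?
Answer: 29/92 ≈ 0.31522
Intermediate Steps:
Z = 36 (Z = (-6)² = 36)
a(A, H) = 5 + H (a(A, H) = (-1 + H) + 6 = 5 + H)
(Z + a(5, 17))/(156 + 28) = (36 + (5 + 17))/(156 + 28) = (36 + 22)/184 = 58*(1/184) = 29/92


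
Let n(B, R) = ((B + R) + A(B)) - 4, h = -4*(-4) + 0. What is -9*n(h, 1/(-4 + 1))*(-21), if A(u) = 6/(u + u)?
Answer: 35847/16 ≈ 2240.4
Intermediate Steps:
A(u) = 3/u (A(u) = 6/((2*u)) = 6*(1/(2*u)) = 3/u)
h = 16 (h = 16 + 0 = 16)
n(B, R) = -4 + B + R + 3/B (n(B, R) = ((B + R) + 3/B) - 4 = (B + R + 3/B) - 4 = -4 + B + R + 3/B)
-9*n(h, 1/(-4 + 1))*(-21) = -9*(-4 + 16 + 1/(-4 + 1) + 3/16)*(-21) = -9*(-4 + 16 + 1/(-3) + 3*(1/16))*(-21) = -9*(-4 + 16 - 1/3 + 3/16)*(-21) = -9*569/48*(-21) = -1707/16*(-21) = 35847/16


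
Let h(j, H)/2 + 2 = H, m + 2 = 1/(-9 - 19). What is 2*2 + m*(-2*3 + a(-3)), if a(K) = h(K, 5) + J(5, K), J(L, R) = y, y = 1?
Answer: 55/28 ≈ 1.9643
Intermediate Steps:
m = -57/28 (m = -2 + 1/(-9 - 19) = -2 + 1/(-28) = -2 - 1/28 = -57/28 ≈ -2.0357)
h(j, H) = -4 + 2*H
J(L, R) = 1
a(K) = 7 (a(K) = (-4 + 2*5) + 1 = (-4 + 10) + 1 = 6 + 1 = 7)
2*2 + m*(-2*3 + a(-3)) = 2*2 - 57*(-2*3 + 7)/28 = 4 - 57*(-6 + 7)/28 = 4 - 57/28*1 = 4 - 57/28 = 55/28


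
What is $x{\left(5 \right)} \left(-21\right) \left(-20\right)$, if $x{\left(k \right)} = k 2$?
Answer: $4200$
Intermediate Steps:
$x{\left(k \right)} = 2 k$
$x{\left(5 \right)} \left(-21\right) \left(-20\right) = 2 \cdot 5 \left(-21\right) \left(-20\right) = 10 \left(-21\right) \left(-20\right) = \left(-210\right) \left(-20\right) = 4200$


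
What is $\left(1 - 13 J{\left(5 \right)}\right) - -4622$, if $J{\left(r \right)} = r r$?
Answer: $4298$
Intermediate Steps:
$J{\left(r \right)} = r^{2}$
$\left(1 - 13 J{\left(5 \right)}\right) - -4622 = \left(1 - 13 \cdot 5^{2}\right) - -4622 = \left(1 - 325\right) + 4622 = -324 + 4622 = 4298$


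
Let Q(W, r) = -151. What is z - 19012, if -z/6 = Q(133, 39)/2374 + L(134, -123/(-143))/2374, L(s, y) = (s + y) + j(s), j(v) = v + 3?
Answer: -3227167741/169741 ≈ -19012.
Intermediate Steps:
j(v) = 3 + v
L(s, y) = 3 + y + 2*s (L(s, y) = (s + y) + (3 + s) = 3 + y + 2*s)
z = -51849/169741 (z = -6*(-151/2374 + (3 - 123/(-143) + 2*134)/2374) = -6*(-151*1/2374 + (3 - 123*(-1/143) + 268)*(1/2374)) = -6*(-151/2374 + (3 + 123/143 + 268)*(1/2374)) = -6*(-151/2374 + (38876/143)*(1/2374)) = -6*(-151/2374 + 19438/169741) = -6*17283/339482 = -51849/169741 ≈ -0.30546)
z - 19012 = -51849/169741 - 19012 = -3227167741/169741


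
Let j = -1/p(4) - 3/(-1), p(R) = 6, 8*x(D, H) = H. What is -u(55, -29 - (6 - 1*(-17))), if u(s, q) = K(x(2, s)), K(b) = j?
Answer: -17/6 ≈ -2.8333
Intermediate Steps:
x(D, H) = H/8
j = 17/6 (j = -1/6 - 3/(-1) = -1*⅙ - 3*(-1) = -⅙ + 3 = 17/6 ≈ 2.8333)
K(b) = 17/6
u(s, q) = 17/6
-u(55, -29 - (6 - 1*(-17))) = -1*17/6 = -17/6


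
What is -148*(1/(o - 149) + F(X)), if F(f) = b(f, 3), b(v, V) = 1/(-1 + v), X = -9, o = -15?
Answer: 3219/205 ≈ 15.702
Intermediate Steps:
F(f) = 1/(-1 + f)
-148*(1/(o - 149) + F(X)) = -148*(1/(-15 - 149) + 1/(-1 - 9)) = -148*(1/(-164) + 1/(-10)) = -148*(-1/164 - 1/10) = -148*(-87/820) = 3219/205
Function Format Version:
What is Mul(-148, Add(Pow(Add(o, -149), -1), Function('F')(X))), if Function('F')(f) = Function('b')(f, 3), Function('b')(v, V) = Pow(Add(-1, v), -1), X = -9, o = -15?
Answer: Rational(3219, 205) ≈ 15.702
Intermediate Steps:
Function('F')(f) = Pow(Add(-1, f), -1)
Mul(-148, Add(Pow(Add(o, -149), -1), Function('F')(X))) = Mul(-148, Add(Pow(Add(-15, -149), -1), Pow(Add(-1, -9), -1))) = Mul(-148, Add(Pow(-164, -1), Pow(-10, -1))) = Mul(-148, Add(Rational(-1, 164), Rational(-1, 10))) = Mul(-148, Rational(-87, 820)) = Rational(3219, 205)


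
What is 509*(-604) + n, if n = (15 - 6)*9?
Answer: -307355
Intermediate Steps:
n = 81 (n = 9*9 = 81)
509*(-604) + n = 509*(-604) + 81 = -307436 + 81 = -307355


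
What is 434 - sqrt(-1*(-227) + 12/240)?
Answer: 434 - sqrt(22705)/10 ≈ 418.93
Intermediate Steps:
434 - sqrt(-1*(-227) + 12/240) = 434 - sqrt(227 + 12*(1/240)) = 434 - sqrt(227 + 1/20) = 434 - sqrt(4541/20) = 434 - sqrt(22705)/10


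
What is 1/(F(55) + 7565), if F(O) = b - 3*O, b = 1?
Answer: 1/7401 ≈ 0.00013512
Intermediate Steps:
F(O) = 1 - 3*O
1/(F(55) + 7565) = 1/((1 - 3*55) + 7565) = 1/((1 - 165) + 7565) = 1/(-164 + 7565) = 1/7401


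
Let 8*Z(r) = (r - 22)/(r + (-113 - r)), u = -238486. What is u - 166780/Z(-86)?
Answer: -44131402/27 ≈ -1.6345e+6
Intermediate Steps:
Z(r) = 11/452 - r/904 (Z(r) = ((r - 22)/(r + (-113 - r)))/8 = ((-22 + r)/(-113))/8 = ((-22 + r)*(-1/113))/8 = (22/113 - r/113)/8 = 11/452 - r/904)
u - 166780/Z(-86) = -238486 - 166780/(11/452 - 1/904*(-86)) = -238486 - 166780/(11/452 + 43/452) = -238486 - 166780/27/226 = -238486 - 166780*226/27 = -238486 - 37692280/27 = -44131402/27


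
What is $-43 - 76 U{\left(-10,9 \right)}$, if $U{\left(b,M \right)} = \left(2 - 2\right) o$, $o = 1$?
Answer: $-43$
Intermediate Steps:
$U{\left(b,M \right)} = 0$ ($U{\left(b,M \right)} = \left(2 - 2\right) 1 = 0 \cdot 1 = 0$)
$-43 - 76 U{\left(-10,9 \right)} = -43 - 0 = -43 + 0 = -43$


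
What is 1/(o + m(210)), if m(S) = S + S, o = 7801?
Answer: 1/8221 ≈ 0.00012164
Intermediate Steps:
m(S) = 2*S
1/(o + m(210)) = 1/(7801 + 2*210) = 1/(7801 + 420) = 1/8221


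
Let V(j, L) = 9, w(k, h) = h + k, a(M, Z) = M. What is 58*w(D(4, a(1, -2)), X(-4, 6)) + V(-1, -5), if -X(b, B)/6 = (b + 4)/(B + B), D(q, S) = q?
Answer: 241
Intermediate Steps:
X(b, B) = -3*(4 + b)/B (X(b, B) = -6*(b + 4)/(B + B) = -6*(4 + b)/(2*B) = -6*(4 + b)*1/(2*B) = -3*(4 + b)/B)
58*w(D(4, a(1, -2)), X(-4, 6)) + V(-1, -5) = 58*(3*(-4 - 1*(-4))/6 + 4) + 9 = 58*(3*(1/6)*(-4 + 4) + 4) + 9 = 58*(3*(1/6)*0 + 4) + 9 = 58*(0 + 4) + 9 = 58*4 + 9 = 232 + 9 = 241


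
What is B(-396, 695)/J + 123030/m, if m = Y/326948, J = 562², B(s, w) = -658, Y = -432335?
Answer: -1270463960717579/13655041574 ≈ -93040.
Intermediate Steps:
J = 315844
m = -432335/326948 ≈ -1.3223
B(-396, 695)/J + 123030/m = -658/315844 + 123030/(-432335/326948) = -658*1/315844 + 123030*(-326948/432335) = -329/157922 - 8044882488/86467 = -1270463960717579/13655041574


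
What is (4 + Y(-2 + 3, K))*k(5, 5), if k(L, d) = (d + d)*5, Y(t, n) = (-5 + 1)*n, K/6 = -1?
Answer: 1400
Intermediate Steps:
K = -6 (K = 6*(-1) = -6)
Y(t, n) = -4*n
k(L, d) = 10*d (k(L, d) = (2*d)*5 = 10*d)
(4 + Y(-2 + 3, K))*k(5, 5) = (4 - 4*(-6))*(10*5) = (4 + 24)*50 = 28*50 = 1400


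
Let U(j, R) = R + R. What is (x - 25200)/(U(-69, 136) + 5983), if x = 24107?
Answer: -1093/6255 ≈ -0.17474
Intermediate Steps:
U(j, R) = 2*R
(x - 25200)/(U(-69, 136) + 5983) = (24107 - 25200)/(2*136 + 5983) = -1093/(272 + 5983) = -1093/6255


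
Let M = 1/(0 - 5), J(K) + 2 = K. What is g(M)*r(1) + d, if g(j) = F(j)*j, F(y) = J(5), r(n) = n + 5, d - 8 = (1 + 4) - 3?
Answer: 32/5 ≈ 6.4000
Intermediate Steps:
d = 10 (d = 8 + ((1 + 4) - 3) = 8 + (5 - 3) = 8 + 2 = 10)
r(n) = 5 + n
J(K) = -2 + K
F(y) = 3 (F(y) = -2 + 5 = 3)
M = -⅕ (M = 1/(-5) = -⅕ ≈ -0.20000)
g(j) = 3*j
g(M)*r(1) + d = (3*(-⅕))*(5 + 1) + 10 = -⅗*6 + 10 = -18/5 + 10 = 32/5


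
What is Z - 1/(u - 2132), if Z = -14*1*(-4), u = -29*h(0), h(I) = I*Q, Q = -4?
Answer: 119393/2132 ≈ 56.000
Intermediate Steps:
h(I) = -4*I (h(I) = I*(-4) = -4*I)
u = 0 (u = -(-116)*0 = -29*0 = 0)
Z = 56 (Z = -14*(-4) = 56)
Z - 1/(u - 2132) = 56 - 1/(0 - 2132) = 56 - 1/(-2132) = 56 - 1*(-1/2132) = 56 + 1/2132 = 119393/2132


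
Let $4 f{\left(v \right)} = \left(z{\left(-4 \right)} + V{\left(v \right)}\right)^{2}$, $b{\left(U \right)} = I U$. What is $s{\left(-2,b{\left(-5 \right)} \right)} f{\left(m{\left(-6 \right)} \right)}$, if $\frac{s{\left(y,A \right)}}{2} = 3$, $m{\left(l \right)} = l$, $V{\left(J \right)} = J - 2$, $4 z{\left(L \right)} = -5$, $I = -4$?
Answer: $\frac{4107}{32} \approx 128.34$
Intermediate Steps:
$z{\left(L \right)} = - \frac{5}{4}$ ($z{\left(L \right)} = \frac{1}{4} \left(-5\right) = - \frac{5}{4}$)
$b{\left(U \right)} = - 4 U$
$V{\left(J \right)} = -2 + J$
$s{\left(y,A \right)} = 6$ ($s{\left(y,A \right)} = 2 \cdot 3 = 6$)
$f{\left(v \right)} = \frac{\left(- \frac{13}{4} + v\right)^{2}}{4}$ ($f{\left(v \right)} = \frac{\left(- \frac{5}{4} + \left(-2 + v\right)\right)^{2}}{4} = \frac{\left(- \frac{13}{4} + v\right)^{2}}{4}$)
$s{\left(-2,b{\left(-5 \right)} \right)} f{\left(m{\left(-6 \right)} \right)} = 6 \frac{\left(-13 + 4 \left(-6\right)\right)^{2}}{64} = 6 \frac{\left(-13 - 24\right)^{2}}{64} = 6 \frac{\left(-37\right)^{2}}{64} = 6 \cdot \frac{1}{64} \cdot 1369 = 6 \cdot \frac{1369}{64} = \frac{4107}{32}$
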